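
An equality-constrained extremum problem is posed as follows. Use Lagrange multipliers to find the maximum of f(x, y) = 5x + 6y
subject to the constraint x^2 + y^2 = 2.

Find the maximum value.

Set up Lagrange conditions: grad f = lambda * grad g
  5 = 2*lambda*x
  6 = 2*lambda*y
From these: x/y = 5/6, so x = 5t, y = 6t for some t.
Substitute into constraint: (5t)^2 + (6t)^2 = 2
  t^2 * 61 = 2
  t = sqrt(2/61)
Maximum = 5*x + 6*y = (5^2 + 6^2)*t = 61 * sqrt(2/61) = sqrt(122)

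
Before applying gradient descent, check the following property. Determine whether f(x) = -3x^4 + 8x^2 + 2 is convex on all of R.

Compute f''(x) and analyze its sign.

f(x) = -3x^4 + 8x^2 + 2
f'(x) = -12x^3 + 16x
f''(x) = -36x^2 + 16
f''(x) = -36x^2 + 16 -> -inf as |x| -> inf
Therefore, f is not globally convex on R.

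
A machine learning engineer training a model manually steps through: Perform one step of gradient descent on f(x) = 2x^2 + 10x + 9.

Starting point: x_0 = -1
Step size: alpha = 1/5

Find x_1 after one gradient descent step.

f(x) = 2x^2 + 10x + 9
f'(x) = 4x + 10
f'(-1) = 4*-1 + (10) = 6
x_1 = x_0 - alpha * f'(x_0) = -1 - 1/5 * 6 = -11/5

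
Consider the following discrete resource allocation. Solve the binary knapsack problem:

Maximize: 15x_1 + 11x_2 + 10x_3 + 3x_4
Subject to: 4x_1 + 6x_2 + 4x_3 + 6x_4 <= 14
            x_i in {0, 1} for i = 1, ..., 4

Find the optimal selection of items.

Items: item 1 (v=15, w=4), item 2 (v=11, w=6), item 3 (v=10, w=4), item 4 (v=3, w=6)
Capacity: 14
Checking all 16 subsets (w = total weight, v = total value):
  {}: w = 0, v = 0
  {1}: w = 4, v = 15
  {2}: w = 6, v = 11
  {3}: w = 4, v = 10
  {4}: w = 6, v = 3
  {1, 2}: w = 10, v = 26
  {1, 3}: w = 8, v = 25
  {1, 4}: w = 10, v = 18
  {2, 3}: w = 10, v = 21
  {2, 4}: w = 12, v = 14
  {3, 4}: w = 10, v = 13
  {1, 2, 3}: w = 14, v = 36
  {1, 2, 4}: w = 16 > 14, infeasible
  {1, 3, 4}: w = 14, v = 28
  {2, 3, 4}: w = 16 > 14, infeasible
  {1, 2, 3, 4}: w = 20 > 14, infeasible
Best feasible subset: items [1, 2, 3]
Total weight: 14 <= 14, total value: 36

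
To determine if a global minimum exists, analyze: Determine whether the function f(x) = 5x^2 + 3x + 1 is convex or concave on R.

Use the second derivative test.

f(x) = 5x^2 + 3x + 1
f'(x) = 10x + 3
f''(x) = 10
Since f''(x) = 10 > 0 for all x, f is convex on R.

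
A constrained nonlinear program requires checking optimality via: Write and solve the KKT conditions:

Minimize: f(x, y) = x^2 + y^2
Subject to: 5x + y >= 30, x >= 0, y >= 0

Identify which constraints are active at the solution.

KKT conditions for min x^2 + y^2 s.t. 5x + 1y >= 30, x >= 0, y >= 0:
Stationarity: 2x = mu*5 + mu_x, 2y = mu*1 + mu_y, with mu, mu_x, mu_y >= 0
Complementary slackness: mu*(5x + y - 30) = 0, mu_x*x = 0, mu_y*y = 0
(0, 0) is infeasible (5*0 + 1*0 < 30), so if mu = 0 stationarity would force x = mu_x/2 >= 0, y = mu_y/2 >= 0 with mu_x*x = mu_y*y = 0, i.e. x = y = 0: contradiction. Hence mu > 0 and 5x + y = 30 is active.
Try x > 0, y > 0 (so mu_x = mu_y = 0): x = 5*mu/2, y = 1*mu/2
Substitute: 5*(5*mu/2) + 1*(1*mu/2) = 30
  mu*26/2 = 30 => mu = 30/13
x* = 75/13 > 0, y* = 15/13 > 0, consistent with mu_x = mu_y = 0.
f is convex and the constraints are linear, so this KKT point is the global minimum.
f* = 450/13
Active constraints: 5x + y >= 30 (holds with equality, mu = 30/13 > 0); x >= 0 and y >= 0 are inactive (mu_x = mu_y = 0).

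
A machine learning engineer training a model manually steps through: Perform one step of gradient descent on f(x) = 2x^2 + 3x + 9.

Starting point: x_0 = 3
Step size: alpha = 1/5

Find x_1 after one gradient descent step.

f(x) = 2x^2 + 3x + 9
f'(x) = 4x + 3
f'(3) = 4*3 + (3) = 15
x_1 = x_0 - alpha * f'(x_0) = 3 - 1/5 * 15 = 0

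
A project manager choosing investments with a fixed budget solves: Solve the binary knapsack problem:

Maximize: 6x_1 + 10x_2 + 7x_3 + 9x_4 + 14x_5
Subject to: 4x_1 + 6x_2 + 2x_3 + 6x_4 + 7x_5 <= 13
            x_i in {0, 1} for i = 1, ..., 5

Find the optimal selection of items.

Items: item 1 (v=6, w=4), item 2 (v=10, w=6), item 3 (v=7, w=2), item 4 (v=9, w=6), item 5 (v=14, w=7)
Capacity: 13
Checking all 32 subsets (w = total weight, v = total value):
  {}: w = 0, v = 0
  {1}: w = 4, v = 6
  {2}: w = 6, v = 10
  {3}: w = 2, v = 7
  {4}: w = 6, v = 9
  {5}: w = 7, v = 14
  {1, 2}: w = 10, v = 16
  {1, 3}: w = 6, v = 13
  {1, 4}: w = 10, v = 15
  {1, 5}: w = 11, v = 20
  {2, 3}: w = 8, v = 17
  {2, 4}: w = 12, v = 19
  {2, 5}: w = 13, v = 24
  {3, 4}: w = 8, v = 16
  {3, 5}: w = 9, v = 21
  {4, 5}: w = 13, v = 23
  {1, 2, 3}: w = 12, v = 23
  {1, 2, 4}: w = 16 > 13, infeasible
  {1, 2, 5}: w = 17 > 13, infeasible
  {1, 3, 4}: w = 12, v = 22
  {1, 3, 5}: w = 13, v = 27
  {1, 4, 5}: w = 17 > 13, infeasible
  {2, 3, 4}: w = 14 > 13, infeasible
  {2, 3, 5}: w = 15 > 13, infeasible
  {2, 4, 5}: w = 19 > 13, infeasible
  {3, 4, 5}: w = 15 > 13, infeasible
  {1, 2, 3, 4}: w = 18 > 13, infeasible
  {1, 2, 3, 5}: w = 19 > 13, infeasible
  {1, 2, 4, 5}: w = 23 > 13, infeasible
  {1, 3, 4, 5}: w = 19 > 13, infeasible
  {2, 3, 4, 5}: w = 21 > 13, infeasible
  {1, 2, 3, 4, 5}: w = 25 > 13, infeasible
Best feasible subset: items [1, 3, 5]
Total weight: 13 <= 13, total value: 27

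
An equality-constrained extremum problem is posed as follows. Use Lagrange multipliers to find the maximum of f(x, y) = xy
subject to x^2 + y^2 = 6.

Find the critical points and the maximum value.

Lagrange conditions: y = 2*lambda*x and x = 2*lambda*y
If x = 0 then y = 0, violating the constraint, so x, y != 0.
Dividing: y/x = x/y => x^2 = y^2 => y = x or y = -x
Constraint: 2x^2 = 6 => x^2 = 3 => x = +/-sqrt(3)
Critical points: (sqrt(3), sqrt(3)), (-sqrt(3), -sqrt(3)), (sqrt(3), -sqrt(3)), (-sqrt(3), sqrt(3))
  y = x:  xy = x^2 = 3  at (sqrt(3), sqrt(3)) and (-sqrt(3), -sqrt(3))
  y = -x: xy = -x^2 = -3 at (sqrt(3), -sqrt(3)) and (-sqrt(3), sqrt(3))
Maximum xy = 3 at (sqrt(3), sqrt(3)) and (-sqrt(3), -sqrt(3))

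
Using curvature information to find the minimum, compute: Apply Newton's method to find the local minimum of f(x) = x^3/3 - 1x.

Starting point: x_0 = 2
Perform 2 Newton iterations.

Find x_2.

f(x) = x^3/3 - 1x
f'(x) = x^2 - 1, f''(x) = 2x
Newton update: x_{n+1} = x_n - (x_n^2 - 1)/(2*x_n)
Step 1: x_0 = 2, f'=3, f''=4, x_1 = 5/4
Step 2: x_1 = 5/4, f'=9/16, f''=5/2, x_2 = 41/40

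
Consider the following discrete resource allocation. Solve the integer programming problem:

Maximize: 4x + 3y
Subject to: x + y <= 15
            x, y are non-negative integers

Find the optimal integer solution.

Objective: 4x + 3y, constraint: x + y <= 15
Coefficient of x is 4 >= coefficient of y is 3, so allocate the entire budget to x.
Optimal: x = 15, y = 0, value = 60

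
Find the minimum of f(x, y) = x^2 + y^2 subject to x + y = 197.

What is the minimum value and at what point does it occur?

Substitute y = 197 - x into f(x,y) = x^2 + y^2:
g(x) = x^2 + (197 - x)^2 = 2x^2 - 394x + 38809
g'(x) = 4x - 394 = 0  =>  x = 197/2
y = 197 - 197/2 = 197/2
Minimum value = (197/2)^2 + (197/2)^2 = 38809/2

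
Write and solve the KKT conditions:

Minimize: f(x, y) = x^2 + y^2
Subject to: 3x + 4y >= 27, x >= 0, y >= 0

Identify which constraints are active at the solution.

KKT conditions for min x^2 + y^2 s.t. 3x + 4y >= 27, x >= 0, y >= 0:
Stationarity: 2x = mu*3 + mu_x, 2y = mu*4 + mu_y, with mu, mu_x, mu_y >= 0
Complementary slackness: mu*(3x + 4y - 27) = 0, mu_x*x = 0, mu_y*y = 0
(0, 0) is infeasible (3*0 + 4*0 < 27), so if mu = 0 stationarity would force x = mu_x/2 >= 0, y = mu_y/2 >= 0 with mu_x*x = mu_y*y = 0, i.e. x = y = 0: contradiction. Hence mu > 0 and 3x + 4y = 27 is active.
Try x > 0, y > 0 (so mu_x = mu_y = 0): x = 3*mu/2, y = 4*mu/2
Substitute: 3*(3*mu/2) + 4*(4*mu/2) = 27
  mu*25/2 = 27 => mu = 54/25
x* = 81/25 > 0, y* = 108/25 > 0, consistent with mu_x = mu_y = 0.
f is convex and the constraints are linear, so this KKT point is the global minimum.
f* = 729/25
Active constraints: 3x + 4y >= 27 (holds with equality, mu = 54/25 > 0); x >= 0 and y >= 0 are inactive (mu_x = mu_y = 0).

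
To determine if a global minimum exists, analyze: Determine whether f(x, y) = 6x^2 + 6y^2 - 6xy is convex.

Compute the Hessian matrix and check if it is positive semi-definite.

f(x,y) = 6x^2 + 6y^2 - 6xy
Hessian H = [[12, -6], [-6, 12]]
trace(H) = 24, det(H) = 108
Eigenvalues: (24 +/- sqrt(144)) / 2 = 18, 6
Since both eigenvalues > 0, f is convex.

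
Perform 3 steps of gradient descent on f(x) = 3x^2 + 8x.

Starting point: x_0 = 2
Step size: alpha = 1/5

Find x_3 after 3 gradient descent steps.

f(x) = 3x^2 + 8x, f'(x) = 6x + (8)
Step 1: f'(2) = 20, x_1 = 2 - 1/5 * 20 = -2
Step 2: f'(-2) = -4, x_2 = -2 - 1/5 * -4 = -6/5
Step 3: f'(-6/5) = 4/5, x_3 = -6/5 - 1/5 * 4/5 = -34/25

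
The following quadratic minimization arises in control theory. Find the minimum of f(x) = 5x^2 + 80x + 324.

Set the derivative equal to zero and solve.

f(x) = 5x^2 + 80x + 324
f'(x) = 10x + (80) = 0
x = -80/10 = -8
f(-8) = 4
Since f''(x) = 10 > 0, this is a minimum.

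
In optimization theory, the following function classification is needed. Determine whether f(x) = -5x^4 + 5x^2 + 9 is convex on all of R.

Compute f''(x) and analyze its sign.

f(x) = -5x^4 + 5x^2 + 9
f'(x) = -20x^3 + 10x
f''(x) = -60x^2 + 10
f''(x) = -60x^2 + 10 -> -inf as |x| -> inf
Therefore, f is not globally convex on R.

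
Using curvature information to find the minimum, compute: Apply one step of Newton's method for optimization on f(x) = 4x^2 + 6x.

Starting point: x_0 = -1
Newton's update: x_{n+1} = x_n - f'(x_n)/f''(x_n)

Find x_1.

f(x) = 4x^2 + 6x
f'(x) = 8x + (6), f''(x) = 8
Newton step: x_1 = x_0 - f'(x_0)/f''(x_0)
f'(-1) = -2
x_1 = -1 - -2/8 = -3/4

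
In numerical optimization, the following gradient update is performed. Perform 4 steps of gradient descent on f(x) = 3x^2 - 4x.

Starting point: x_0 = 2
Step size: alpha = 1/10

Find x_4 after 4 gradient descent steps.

f(x) = 3x^2 - 4x, f'(x) = 6x + (-4)
Step 1: f'(2) = 8, x_1 = 2 - 1/10 * 8 = 6/5
Step 2: f'(6/5) = 16/5, x_2 = 6/5 - 1/10 * 16/5 = 22/25
Step 3: f'(22/25) = 32/25, x_3 = 22/25 - 1/10 * 32/25 = 94/125
Step 4: f'(94/125) = 64/125, x_4 = 94/125 - 1/10 * 64/125 = 438/625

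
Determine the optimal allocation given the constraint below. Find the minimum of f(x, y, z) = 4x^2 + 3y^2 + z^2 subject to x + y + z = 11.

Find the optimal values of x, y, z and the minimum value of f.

Using Lagrange multipliers on f = 4x^2 + 3y^2 + z^2 with constraint x + y + z = 11:
Conditions: 2*4*x = lambda, 2*3*y = lambda, 2*1*z = lambda
So x = lambda/8, y = lambda/6, z = lambda/2
Substituting into constraint: lambda * (19/24) = 11
lambda = 264/19
x = 33/19, y = 44/19, z = 132/19
Minimum value = 1452/19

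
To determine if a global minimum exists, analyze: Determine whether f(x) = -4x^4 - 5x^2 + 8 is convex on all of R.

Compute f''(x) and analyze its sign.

f(x) = -4x^4 - 5x^2 + 8
f'(x) = -16x^3 + -10x
f''(x) = -48x^2 + -10
f''(x) = -48x^2 + -10 <= -10 < 0 for all x
Therefore, f is concave on R.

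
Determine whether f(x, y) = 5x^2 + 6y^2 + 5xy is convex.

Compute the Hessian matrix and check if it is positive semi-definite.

f(x,y) = 5x^2 + 6y^2 + 5xy
Hessian H = [[10, 5], [5, 12]]
trace(H) = 22, det(H) = 95
Eigenvalues: (22 +/- sqrt(104)) / 2 = 16.1, 5.901
Since both eigenvalues > 0, f is convex.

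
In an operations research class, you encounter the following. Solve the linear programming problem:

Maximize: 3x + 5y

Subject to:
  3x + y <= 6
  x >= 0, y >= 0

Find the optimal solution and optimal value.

The feasible region has vertices at [(0, 0), (2, 0), (0, 6)].
Checking objective 3x + 5y at each vertex:
  (0, 0): 3*0 + 5*0 = 0
  (2, 0): 3*2 + 5*0 = 6
  (0, 6): 3*0 + 5*6 = 30
Maximum is 30 at (0, 6).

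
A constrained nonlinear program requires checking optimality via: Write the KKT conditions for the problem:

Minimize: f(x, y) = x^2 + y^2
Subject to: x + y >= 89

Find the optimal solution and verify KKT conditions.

KKT conditions for min x^2 + y^2 s.t. x + y >= 89:
Stationarity: 2x = mu, 2y = mu
So x = y = mu/2.
Complementary slackness: mu*(x + y - 89) = 0
Primal feasibility: x + y >= 89; dual feasibility: mu >= 0
If mu = 0 then x = y = 0, but 0 + 0 < 89 is infeasible, so the constraint is active.
Constraint active: x + y = 2*(mu/2) = 89 => mu = 89
x = y = 89/2, f = 7921/2
Verify: stationarity 2*(89/2) = 89 = mu; primal 89/2 + 89/2 = 89 >= 89; dual mu = 89 >= 0; complementary slackness 89*(89 - 89) = 0. All KKT conditions hold.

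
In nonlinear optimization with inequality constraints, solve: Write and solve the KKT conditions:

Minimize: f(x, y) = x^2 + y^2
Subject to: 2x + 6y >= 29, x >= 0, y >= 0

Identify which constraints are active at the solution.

KKT conditions for min x^2 + y^2 s.t. 2x + 6y >= 29, x >= 0, y >= 0:
Stationarity: 2x = mu*2 + mu_x, 2y = mu*6 + mu_y, with mu, mu_x, mu_y >= 0
Complementary slackness: mu*(2x + 6y - 29) = 0, mu_x*x = 0, mu_y*y = 0
(0, 0) is infeasible (2*0 + 6*0 < 29), so if mu = 0 stationarity would force x = mu_x/2 >= 0, y = mu_y/2 >= 0 with mu_x*x = mu_y*y = 0, i.e. x = y = 0: contradiction. Hence mu > 0 and 2x + 6y = 29 is active.
Try x > 0, y > 0 (so mu_x = mu_y = 0): x = 2*mu/2, y = 6*mu/2
Substitute: 2*(2*mu/2) + 6*(6*mu/2) = 29
  mu*40/2 = 29 => mu = 29/20
x* = 29/20 > 0, y* = 87/20 > 0, consistent with mu_x = mu_y = 0.
f is convex and the constraints are linear, so this KKT point is the global minimum.
f* = 841/40
Active constraints: 2x + 6y >= 29 (holds with equality, mu = 29/20 > 0); x >= 0 and y >= 0 are inactive (mu_x = mu_y = 0).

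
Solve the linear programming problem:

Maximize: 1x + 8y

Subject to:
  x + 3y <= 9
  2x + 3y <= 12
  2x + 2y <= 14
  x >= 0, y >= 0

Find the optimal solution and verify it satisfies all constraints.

Feasible vertices: (0, 0), (0, 3), (3, 2), (6, 0)
Objective 1x + 8y at each vertex:
  (0, 0): 0
  (0, 3): 24
  (3, 2): 19
  (6, 0): 6
Maximum is 24 at (0, 3).
Verify constraints at (x, y) = (0, 3):
  1*0 + 3*3 = 9 <= 9 (active)
  2*0 + 3*3 = 9 <= 12
  2*0 + 2*3 = 6 <= 14
  x = 0 >= 0, y = 3 >= 0. All constraints satisfied.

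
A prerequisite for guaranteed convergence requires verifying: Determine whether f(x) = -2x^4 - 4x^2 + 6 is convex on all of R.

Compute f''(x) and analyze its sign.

f(x) = -2x^4 - 4x^2 + 6
f'(x) = -8x^3 + -8x
f''(x) = -24x^2 + -8
f''(x) = -24x^2 + -8 <= -8 < 0 for all x
Therefore, f is concave on R.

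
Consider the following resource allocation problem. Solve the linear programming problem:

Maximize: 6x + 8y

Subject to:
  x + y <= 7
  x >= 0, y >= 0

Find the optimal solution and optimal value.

The feasible region has vertices at [(0, 0), (7, 0), (0, 7)].
Checking objective 6x + 8y at each vertex:
  (0, 0): 6*0 + 8*0 = 0
  (7, 0): 6*7 + 8*0 = 42
  (0, 7): 6*0 + 8*7 = 56
Maximum is 56 at (0, 7).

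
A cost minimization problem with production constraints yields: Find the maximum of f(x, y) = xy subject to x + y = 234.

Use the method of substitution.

Substitute y = 234 - x into f(x,y) = xy:
g(x) = x(234 - x) = 234x - x^2
g'(x) = 234 - 2x = 0  =>  x = 117
y = 234 - 117 = 117
Maximum value = 117 * 117 = 13689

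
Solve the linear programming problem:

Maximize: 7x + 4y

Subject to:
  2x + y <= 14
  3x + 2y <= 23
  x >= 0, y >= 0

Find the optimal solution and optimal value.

Feasible vertices: (0, 0), (0, 23/2), (5, 4), (7, 0)
Objective 7x + 4y at each:
  (0, 0): 0
  (0, 23/2): 46
  (5, 4): 51
  (7, 0): 49
Maximum is 51 at (5, 4).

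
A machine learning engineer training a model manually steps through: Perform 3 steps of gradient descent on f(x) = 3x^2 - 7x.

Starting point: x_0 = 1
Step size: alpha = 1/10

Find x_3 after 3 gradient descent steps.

f(x) = 3x^2 - 7x, f'(x) = 6x + (-7)
Step 1: f'(1) = -1, x_1 = 1 - 1/10 * -1 = 11/10
Step 2: f'(11/10) = -2/5, x_2 = 11/10 - 1/10 * -2/5 = 57/50
Step 3: f'(57/50) = -4/25, x_3 = 57/50 - 1/10 * -4/25 = 289/250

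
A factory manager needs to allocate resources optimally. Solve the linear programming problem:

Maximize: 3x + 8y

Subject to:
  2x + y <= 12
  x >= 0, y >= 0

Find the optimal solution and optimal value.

The feasible region has vertices at [(0, 0), (6, 0), (0, 12)].
Checking objective 3x + 8y at each vertex:
  (0, 0): 3*0 + 8*0 = 0
  (6, 0): 3*6 + 8*0 = 18
  (0, 12): 3*0 + 8*12 = 96
Maximum is 96 at (0, 12).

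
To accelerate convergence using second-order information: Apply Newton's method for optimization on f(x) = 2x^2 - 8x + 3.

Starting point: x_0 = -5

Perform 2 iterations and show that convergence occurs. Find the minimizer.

f(x) = 2x^2 - 8x + 3, f'(x) = 4x + (-8), f''(x) = 4
Step 1: f'(-5) = -28, x_1 = -5 - -28/4 = 2
Step 2: f'(2) = 0, x_2 = 2 (converged)
Newton's method converges in 1 step for quadratics.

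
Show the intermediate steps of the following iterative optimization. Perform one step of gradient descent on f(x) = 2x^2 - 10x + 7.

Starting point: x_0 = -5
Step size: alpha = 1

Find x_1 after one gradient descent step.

f(x) = 2x^2 - 10x + 7
f'(x) = 4x - 10
f'(-5) = 4*-5 + (-10) = -30
x_1 = x_0 - alpha * f'(x_0) = -5 - 1 * -30 = 25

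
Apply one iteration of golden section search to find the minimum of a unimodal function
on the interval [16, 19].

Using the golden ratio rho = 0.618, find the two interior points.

Golden section search on [16, 19].
Golden ratio rho = 0.618 (approx).
Interior points:
  x_1 = 16 + (1-0.618)*3 = 17.1460
  x_2 = 16 + 0.618*3 = 17.8540
Compare f(x_1) and f(x_2) to determine which subinterval to keep.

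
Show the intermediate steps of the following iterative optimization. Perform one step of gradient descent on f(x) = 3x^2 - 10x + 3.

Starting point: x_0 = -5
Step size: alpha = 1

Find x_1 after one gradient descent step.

f(x) = 3x^2 - 10x + 3
f'(x) = 6x - 10
f'(-5) = 6*-5 + (-10) = -40
x_1 = x_0 - alpha * f'(x_0) = -5 - 1 * -40 = 35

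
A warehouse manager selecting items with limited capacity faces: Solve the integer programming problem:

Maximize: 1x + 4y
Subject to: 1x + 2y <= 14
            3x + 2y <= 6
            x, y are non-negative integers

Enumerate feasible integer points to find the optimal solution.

Constraint 1: 1x + 2y <= 14
Constraint 2: 3x + 2y <= 6
Feasible x range (need y >= 0): 0 <= x <= min(14/1, 6/3) => x in {0, ..., 2}.
Enumerate feasible integer points row by row (the coefficient of y is 4 > 0, so for each x the largest feasible y gives the best value):
  x = 0: y <= min((14 - 1*0)/2, (6 - 3*0)/2) => y in {0, ..., 3}; best 1*0 + 4*3 = 12
  x = 1: y <= min((14 - 1*1)/2, (6 - 3*1)/2) => y in {0, ..., 1}; best 1*1 + 4*1 = 5
  x = 2: y <= min((14 - 1*2)/2, (6 - 3*2)/2) => y in {0}; best 1*2 + 4*0 = 2
The maximum 1x + 4y = 12 is achieved at x = 0, y = 3.
Check: 1*0 + 2*3 = 6 <= 14 and 3*0 + 2*3 = 6 <= 6.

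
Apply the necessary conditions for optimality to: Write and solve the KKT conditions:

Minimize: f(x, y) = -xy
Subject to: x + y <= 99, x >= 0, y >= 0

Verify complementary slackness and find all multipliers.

Problem: min -xy s.t. x + y <= 99 (multiplier lambda), x >= 0 (mu_x), y >= 0 (mu_y)
KKT stationarity: -y + lambda - mu_x = 0, -x + lambda - mu_y = 0, with lambda, mu_x, mu_y >= 0
Complementary slackness: lambda*(x + y - 99) = 0, mu_x*x = 0, mu_y*y = 0
If lambda = 0: y = -mu_x <= 0 and x = -mu_y <= 0 force x = y = 0 with f = 0; but x = y = 99/2 is feasible with f = -9801/4 < 0, so this is not the minimum. Hence lambda > 0 and x + y = 99.
Try x > 0, y > 0 (so mu_x = mu_y = 0): y = lambda, x = lambda => x = y = lambda
x + y = 99 => 2*lambda = 99 => lambda = 99/2
x* = y* = 99/2 > 0, consistent with mu_x = mu_y = 0.
(Any feasible point with x = 0 or y = 0 has f = 0 > -9801/4, so the minimum is not on those boundaries.)
min(-xy) = -9801/4 (i.e. max xy = 9801/4)
Multipliers: lambda = 99/2, mu_x = 0, mu_y = 0
Complementary slackness: lambda*(x + y - 99) = 99/2*(99/2 + 99/2 - 99) = 0, mu_x*x = 0*99/2 = 0, mu_y*y = 0*99/2 = 0. Satisfied.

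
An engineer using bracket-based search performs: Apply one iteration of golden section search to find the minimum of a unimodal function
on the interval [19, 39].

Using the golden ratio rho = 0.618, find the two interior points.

Golden section search on [19, 39].
Golden ratio rho = 0.618 (approx).
Interior points:
  x_1 = 19 + (1-0.618)*20 = 26.6400
  x_2 = 19 + 0.618*20 = 31.3600
Compare f(x_1) and f(x_2) to determine which subinterval to keep.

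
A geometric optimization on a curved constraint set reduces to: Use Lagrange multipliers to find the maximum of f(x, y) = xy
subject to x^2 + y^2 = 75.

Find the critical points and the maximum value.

Lagrange conditions: y = 2*lambda*x and x = 2*lambda*y
If x = 0 then y = 0, violating the constraint, so x, y != 0.
Dividing: y/x = x/y => x^2 = y^2 => y = x or y = -x
Constraint: 2x^2 = 75 => x^2 = 75/2 => x = +/-sqrt(75/2)
Critical points: (sqrt(75/2), sqrt(75/2)), (-sqrt(75/2), -sqrt(75/2)), (sqrt(75/2), -sqrt(75/2)), (-sqrt(75/2), sqrt(75/2))
  y = x:  xy = x^2 = 75/2  at (sqrt(75/2), sqrt(75/2)) and (-sqrt(75/2), -sqrt(75/2))
  y = -x: xy = -x^2 = -75/2 at (sqrt(75/2), -sqrt(75/2)) and (-sqrt(75/2), sqrt(75/2))
Maximum xy = 75/2 at (sqrt(75/2), sqrt(75/2)) and (-sqrt(75/2), -sqrt(75/2))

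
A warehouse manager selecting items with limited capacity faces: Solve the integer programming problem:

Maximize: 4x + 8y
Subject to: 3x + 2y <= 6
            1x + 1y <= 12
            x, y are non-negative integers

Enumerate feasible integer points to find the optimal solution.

Constraint 1: 3x + 2y <= 6
Constraint 2: 1x + 1y <= 12
Feasible x range (need y >= 0): 0 <= x <= min(6/3, 12/1) => x in {0, ..., 2}.
Enumerate feasible integer points row by row (the coefficient of y is 8 > 0, so for each x the largest feasible y gives the best value):
  x = 0: y <= min((6 - 3*0)/2, (12 - 1*0)/1) => y in {0, ..., 3}; best 4*0 + 8*3 = 24
  x = 1: y <= min((6 - 3*1)/2, (12 - 1*1)/1) => y in {0, ..., 1}; best 4*1 + 8*1 = 12
  x = 2: y <= min((6 - 3*2)/2, (12 - 1*2)/1) => y in {0}; best 4*2 + 8*0 = 8
The maximum 4x + 8y = 24 is achieved at x = 0, y = 3.
Check: 3*0 + 2*3 = 6 <= 6 and 1*0 + 1*3 = 3 <= 12.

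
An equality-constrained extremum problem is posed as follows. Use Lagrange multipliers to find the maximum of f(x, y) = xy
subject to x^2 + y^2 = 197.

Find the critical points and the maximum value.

Lagrange conditions: y = 2*lambda*x and x = 2*lambda*y
If x = 0 then y = 0, violating the constraint, so x, y != 0.
Dividing: y/x = x/y => x^2 = y^2 => y = x or y = -x
Constraint: 2x^2 = 197 => x^2 = 197/2 => x = +/-sqrt(197/2)
Critical points: (sqrt(197/2), sqrt(197/2)), (-sqrt(197/2), -sqrt(197/2)), (sqrt(197/2), -sqrt(197/2)), (-sqrt(197/2), sqrt(197/2))
  y = x:  xy = x^2 = 197/2  at (sqrt(197/2), sqrt(197/2)) and (-sqrt(197/2), -sqrt(197/2))
  y = -x: xy = -x^2 = -197/2 at (sqrt(197/2), -sqrt(197/2)) and (-sqrt(197/2), sqrt(197/2))
Maximum xy = 197/2 at (sqrt(197/2), sqrt(197/2)) and (-sqrt(197/2), -sqrt(197/2))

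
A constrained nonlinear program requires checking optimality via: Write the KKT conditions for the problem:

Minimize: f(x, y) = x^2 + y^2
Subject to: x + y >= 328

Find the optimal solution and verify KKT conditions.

KKT conditions for min x^2 + y^2 s.t. x + y >= 328:
Stationarity: 2x = mu, 2y = mu
So x = y = mu/2.
Complementary slackness: mu*(x + y - 328) = 0
Primal feasibility: x + y >= 328; dual feasibility: mu >= 0
If mu = 0 then x = y = 0, but 0 + 0 < 328 is infeasible, so the constraint is active.
Constraint active: x + y = 2*(mu/2) = 328 => mu = 328
x = y = 164, f = 53792
Verify: stationarity 2*164 = 328 = mu; primal 164 + 164 = 328 >= 328; dual mu = 328 >= 0; complementary slackness 328*(328 - 328) = 0. All KKT conditions hold.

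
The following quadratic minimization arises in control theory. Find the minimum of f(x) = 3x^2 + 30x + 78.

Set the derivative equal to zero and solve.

f(x) = 3x^2 + 30x + 78
f'(x) = 6x + (30) = 0
x = -30/6 = -5
f(-5) = 3
Since f''(x) = 6 > 0, this is a minimum.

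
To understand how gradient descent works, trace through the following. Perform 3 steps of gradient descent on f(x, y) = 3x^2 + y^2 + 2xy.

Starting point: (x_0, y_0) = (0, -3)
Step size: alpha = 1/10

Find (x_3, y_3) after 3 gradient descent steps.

f(x,y) = 3x^2 + y^2 + 2xy
grad_x = 6x + 2y, grad_y = 2y + 2x
Step 1: grad = (-6, -6), (3/5, -12/5)
Step 2: grad = (-6/5, -18/5), (18/25, -51/25)
Step 3: grad = (6/25, -66/25), (87/125, -222/125)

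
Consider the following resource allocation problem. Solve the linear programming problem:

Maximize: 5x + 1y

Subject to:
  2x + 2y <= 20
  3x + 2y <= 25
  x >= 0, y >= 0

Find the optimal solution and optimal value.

Feasible vertices: (0, 0), (0, 10), (5, 5), (25/3, 0)
Objective 5x + 1y at each:
  (0, 0): 0
  (0, 10): 10
  (5, 5): 30
  (25/3, 0): 125/3
Maximum is 125/3 at (25/3, 0).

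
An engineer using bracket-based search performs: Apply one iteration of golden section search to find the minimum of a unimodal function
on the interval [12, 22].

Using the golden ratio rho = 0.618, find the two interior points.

Golden section search on [12, 22].
Golden ratio rho = 0.618 (approx).
Interior points:
  x_1 = 12 + (1-0.618)*10 = 15.8200
  x_2 = 12 + 0.618*10 = 18.1800
Compare f(x_1) and f(x_2) to determine which subinterval to keep.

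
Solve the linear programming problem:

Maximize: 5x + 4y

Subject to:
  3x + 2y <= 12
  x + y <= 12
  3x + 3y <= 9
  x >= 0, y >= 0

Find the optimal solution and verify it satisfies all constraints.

Feasible vertices: (0, 0), (0, 3), (3, 0)
Objective 5x + 4y at each vertex:
  (0, 0): 0
  (0, 3): 12
  (3, 0): 15
Maximum is 15 at (3, 0).
Verify constraints at (x, y) = (3, 0):
  3*3 + 2*0 = 9 <= 12
  1*3 + 1*0 = 3 <= 12
  3*3 + 3*0 = 9 <= 9 (active)
  x = 3 >= 0, y = 0 >= 0. All constraints satisfied.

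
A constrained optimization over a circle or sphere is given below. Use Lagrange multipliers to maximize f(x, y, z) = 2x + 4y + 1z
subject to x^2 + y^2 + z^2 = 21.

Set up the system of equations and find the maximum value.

Lagrange conditions: 2 = 2*lambda*x, 4 = 2*lambda*y, 1 = 2*lambda*z
So x:2 = y:4 = z:1, i.e. x = 2t, y = 4t, z = 1t
Constraint: t^2*(2^2 + 4^2 + 1^2) = 21
  t^2 * 21 = 21  =>  t = sqrt(1)
Maximum = 2*2t + 4*4t + 1*1t = 21*sqrt(1) = 21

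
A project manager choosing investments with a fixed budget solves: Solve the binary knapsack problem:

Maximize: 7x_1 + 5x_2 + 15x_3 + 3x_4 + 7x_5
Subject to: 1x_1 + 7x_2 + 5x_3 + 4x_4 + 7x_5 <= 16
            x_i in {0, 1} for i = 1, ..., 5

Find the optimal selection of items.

Items: item 1 (v=7, w=1), item 2 (v=5, w=7), item 3 (v=15, w=5), item 4 (v=3, w=4), item 5 (v=7, w=7)
Capacity: 16
Checking all 32 subsets (w = total weight, v = total value):
  {}: w = 0, v = 0
  {1}: w = 1, v = 7
  {2}: w = 7, v = 5
  {3}: w = 5, v = 15
  {4}: w = 4, v = 3
  {5}: w = 7, v = 7
  {1, 2}: w = 8, v = 12
  {1, 3}: w = 6, v = 22
  {1, 4}: w = 5, v = 10
  {1, 5}: w = 8, v = 14
  {2, 3}: w = 12, v = 20
  {2, 4}: w = 11, v = 8
  {2, 5}: w = 14, v = 12
  {3, 4}: w = 9, v = 18
  {3, 5}: w = 12, v = 22
  {4, 5}: w = 11, v = 10
  {1, 2, 3}: w = 13, v = 27
  {1, 2, 4}: w = 12, v = 15
  {1, 2, 5}: w = 15, v = 19
  {1, 3, 4}: w = 10, v = 25
  {1, 3, 5}: w = 13, v = 29
  {1, 4, 5}: w = 12, v = 17
  {2, 3, 4}: w = 16, v = 23
  {2, 3, 5}: w = 19 > 16, infeasible
  {2, 4, 5}: w = 18 > 16, infeasible
  {3, 4, 5}: w = 16, v = 25
  {1, 2, 3, 4}: w = 17 > 16, infeasible
  {1, 2, 3, 5}: w = 20 > 16, infeasible
  {1, 2, 4, 5}: w = 19 > 16, infeasible
  {1, 3, 4, 5}: w = 17 > 16, infeasible
  {2, 3, 4, 5}: w = 23 > 16, infeasible
  {1, 2, 3, 4, 5}: w = 24 > 16, infeasible
Best feasible subset: items [1, 3, 5]
Total weight: 13 <= 16, total value: 29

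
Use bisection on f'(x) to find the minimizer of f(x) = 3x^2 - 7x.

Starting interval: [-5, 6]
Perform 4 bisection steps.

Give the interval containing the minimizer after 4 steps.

Finding critical point of f(x) = 3x^2 - 7x using bisection on f'(x) = 6x + -7.
f'(x) = 0 when x = 7/6.
Starting interval: [-5, 6]
Step 1: mid = 1/2, f'(mid) = -4, new interval = [1/2, 6]
Step 2: mid = 13/4, f'(mid) = 25/2, new interval = [1/2, 13/4]
Step 3: mid = 15/8, f'(mid) = 17/4, new interval = [1/2, 15/8]
Step 4: mid = 19/16, f'(mid) = 1/8, new interval = [1/2, 19/16]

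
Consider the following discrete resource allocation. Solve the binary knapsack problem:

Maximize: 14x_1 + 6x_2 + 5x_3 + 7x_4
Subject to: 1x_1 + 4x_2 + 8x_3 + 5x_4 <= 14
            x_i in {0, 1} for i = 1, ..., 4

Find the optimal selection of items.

Items: item 1 (v=14, w=1), item 2 (v=6, w=4), item 3 (v=5, w=8), item 4 (v=7, w=5)
Capacity: 14
Checking all 16 subsets (w = total weight, v = total value):
  {}: w = 0, v = 0
  {1}: w = 1, v = 14
  {2}: w = 4, v = 6
  {3}: w = 8, v = 5
  {4}: w = 5, v = 7
  {1, 2}: w = 5, v = 20
  {1, 3}: w = 9, v = 19
  {1, 4}: w = 6, v = 21
  {2, 3}: w = 12, v = 11
  {2, 4}: w = 9, v = 13
  {3, 4}: w = 13, v = 12
  {1, 2, 3}: w = 13, v = 25
  {1, 2, 4}: w = 10, v = 27
  {1, 3, 4}: w = 14, v = 26
  {2, 3, 4}: w = 17 > 14, infeasible
  {1, 2, 3, 4}: w = 18 > 14, infeasible
Best feasible subset: items [1, 2, 4]
Total weight: 10 <= 14, total value: 27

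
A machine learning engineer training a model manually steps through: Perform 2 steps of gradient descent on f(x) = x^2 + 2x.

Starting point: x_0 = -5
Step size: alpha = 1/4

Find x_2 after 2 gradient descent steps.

f(x) = x^2 + 2x, f'(x) = 2x + (2)
Step 1: f'(-5) = -8, x_1 = -5 - 1/4 * -8 = -3
Step 2: f'(-3) = -4, x_2 = -3 - 1/4 * -4 = -2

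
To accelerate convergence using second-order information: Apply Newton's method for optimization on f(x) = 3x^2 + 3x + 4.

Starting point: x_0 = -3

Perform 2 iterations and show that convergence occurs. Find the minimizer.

f(x) = 3x^2 + 3x + 4, f'(x) = 6x + (3), f''(x) = 6
Step 1: f'(-3) = -15, x_1 = -3 - -15/6 = -1/2
Step 2: f'(-1/2) = 0, x_2 = -1/2 (converged)
Newton's method converges in 1 step for quadratics.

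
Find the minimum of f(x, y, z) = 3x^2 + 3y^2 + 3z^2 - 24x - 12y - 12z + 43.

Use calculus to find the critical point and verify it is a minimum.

f(x,y,z) = 3x^2 + 3y^2 + 3z^2 - 24x - 12y - 12z + 43
df/dx = 6x + (-24) = 0 => x = 4
df/dy = 6y + (-12) = 0 => y = 2
df/dz = 6z + (-12) = 0 => z = 2
f(4,2,2) = 3*(4)^2 + 3*(2)^2 + 3*(2)^2 + -24*(4) + -12*(2) + -12*(2) + 43 = -29
Hessian is diagonal with entries 6, 6, 6 > 0, confirmed minimum.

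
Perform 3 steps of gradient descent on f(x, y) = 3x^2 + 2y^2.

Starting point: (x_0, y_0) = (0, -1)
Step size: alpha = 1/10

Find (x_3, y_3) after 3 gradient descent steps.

f(x,y) = 3x^2 + 2y^2
grad_x = 6x + 0y, grad_y = 4y + 0x
Step 1: grad = (0, -4), (0, -3/5)
Step 2: grad = (0, -12/5), (0, -9/25)
Step 3: grad = (0, -36/25), (0, -27/125)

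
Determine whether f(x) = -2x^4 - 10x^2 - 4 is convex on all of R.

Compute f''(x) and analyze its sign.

f(x) = -2x^4 - 10x^2 - 4
f'(x) = -8x^3 + -20x
f''(x) = -24x^2 + -20
f''(x) = -24x^2 + -20 <= -20 < 0 for all x
Therefore, f is concave on R.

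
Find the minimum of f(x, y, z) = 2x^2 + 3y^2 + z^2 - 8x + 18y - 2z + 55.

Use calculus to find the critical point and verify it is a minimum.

f(x,y,z) = 2x^2 + 3y^2 + z^2 - 8x + 18y - 2z + 55
df/dx = 4x + (-8) = 0 => x = 2
df/dy = 6y + (18) = 0 => y = -3
df/dz = 2z + (-2) = 0 => z = 1
f(2,-3,1) = 2*(2)^2 + 3*(-3)^2 + 1*(1)^2 + -8*(2) + 18*(-3) + -2*(1) + 55 = 19
Hessian is diagonal with entries 4, 6, 2 > 0, confirmed minimum.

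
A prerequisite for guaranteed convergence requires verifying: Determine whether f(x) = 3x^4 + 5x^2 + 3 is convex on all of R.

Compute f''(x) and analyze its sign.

f(x) = 3x^4 + 5x^2 + 3
f'(x) = 12x^3 + 10x
f''(x) = 36x^2 + 10
f''(x) = 36x^2 + 10 >= 10 > 0 for all x
Therefore, f is convex on R.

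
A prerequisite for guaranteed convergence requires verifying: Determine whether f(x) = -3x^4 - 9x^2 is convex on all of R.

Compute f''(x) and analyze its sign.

f(x) = -3x^4 - 9x^2
f'(x) = -12x^3 + -18x
f''(x) = -36x^2 + -18
f''(x) = -36x^2 + -18 <= -18 < 0 for all x
Therefore, f is concave on R.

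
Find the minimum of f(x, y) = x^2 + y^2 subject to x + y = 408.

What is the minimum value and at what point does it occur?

Substitute y = 408 - x into f(x,y) = x^2 + y^2:
g(x) = x^2 + (408 - x)^2 = 2x^2 - 816x + 166464
g'(x) = 4x - 816 = 0  =>  x = 204
y = 408 - 204 = 204
Minimum value = 204^2 + 204^2 = 83232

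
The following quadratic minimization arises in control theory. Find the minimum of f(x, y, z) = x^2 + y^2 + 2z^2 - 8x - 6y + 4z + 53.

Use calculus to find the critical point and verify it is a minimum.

f(x,y,z) = x^2 + y^2 + 2z^2 - 8x - 6y + 4z + 53
df/dx = 2x + (-8) = 0 => x = 4
df/dy = 2y + (-6) = 0 => y = 3
df/dz = 4z + (4) = 0 => z = -1
f(4,3,-1) = 1*(4)^2 + 1*(3)^2 + 2*(-1)^2 + -8*(4) + -6*(3) + 4*(-1) + 53 = 26
Hessian is diagonal with entries 2, 2, 4 > 0, confirmed minimum.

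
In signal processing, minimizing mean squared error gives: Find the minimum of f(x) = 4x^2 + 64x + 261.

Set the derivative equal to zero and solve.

f(x) = 4x^2 + 64x + 261
f'(x) = 8x + (64) = 0
x = -64/8 = -8
f(-8) = 5
Since f''(x) = 8 > 0, this is a minimum.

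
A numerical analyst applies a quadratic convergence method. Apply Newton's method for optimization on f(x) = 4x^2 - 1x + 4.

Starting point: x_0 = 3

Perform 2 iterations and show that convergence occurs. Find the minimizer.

f(x) = 4x^2 - 1x + 4, f'(x) = 8x + (-1), f''(x) = 8
Step 1: f'(3) = 23, x_1 = 3 - 23/8 = 1/8
Step 2: f'(1/8) = 0, x_2 = 1/8 (converged)
Newton's method converges in 1 step for quadratics.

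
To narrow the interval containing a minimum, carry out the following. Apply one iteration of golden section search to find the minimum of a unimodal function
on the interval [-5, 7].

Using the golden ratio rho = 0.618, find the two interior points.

Golden section search on [-5, 7].
Golden ratio rho = 0.618 (approx).
Interior points:
  x_1 = -5 + (1-0.618)*12 = -0.4160
  x_2 = -5 + 0.618*12 = 2.4160
Compare f(x_1) and f(x_2) to determine which subinterval to keep.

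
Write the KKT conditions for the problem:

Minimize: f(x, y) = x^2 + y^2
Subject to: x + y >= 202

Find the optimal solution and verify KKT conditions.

KKT conditions for min x^2 + y^2 s.t. x + y >= 202:
Stationarity: 2x = mu, 2y = mu
So x = y = mu/2.
Complementary slackness: mu*(x + y - 202) = 0
Primal feasibility: x + y >= 202; dual feasibility: mu >= 0
If mu = 0 then x = y = 0, but 0 + 0 < 202 is infeasible, so the constraint is active.
Constraint active: x + y = 2*(mu/2) = 202 => mu = 202
x = y = 101, f = 20402
Verify: stationarity 2*101 = 202 = mu; primal 101 + 101 = 202 >= 202; dual mu = 202 >= 0; complementary slackness 202*(202 - 202) = 0. All KKT conditions hold.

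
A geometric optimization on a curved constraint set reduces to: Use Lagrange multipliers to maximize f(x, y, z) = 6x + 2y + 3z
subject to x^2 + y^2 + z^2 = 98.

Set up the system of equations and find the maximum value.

Lagrange conditions: 6 = 2*lambda*x, 2 = 2*lambda*y, 3 = 2*lambda*z
So x:6 = y:2 = z:3, i.e. x = 6t, y = 2t, z = 3t
Constraint: t^2*(6^2 + 2^2 + 3^2) = 98
  t^2 * 49 = 98  =>  t = sqrt(2)
Maximum = 6*6t + 2*2t + 3*3t = 49*sqrt(2) = sqrt(4802)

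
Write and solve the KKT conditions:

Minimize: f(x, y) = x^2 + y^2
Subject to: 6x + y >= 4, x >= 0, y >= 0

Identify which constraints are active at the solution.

KKT conditions for min x^2 + y^2 s.t. 6x + 1y >= 4, x >= 0, y >= 0:
Stationarity: 2x = mu*6 + mu_x, 2y = mu*1 + mu_y, with mu, mu_x, mu_y >= 0
Complementary slackness: mu*(6x + y - 4) = 0, mu_x*x = 0, mu_y*y = 0
(0, 0) is infeasible (6*0 + 1*0 < 4), so if mu = 0 stationarity would force x = mu_x/2 >= 0, y = mu_y/2 >= 0 with mu_x*x = mu_y*y = 0, i.e. x = y = 0: contradiction. Hence mu > 0 and 6x + y = 4 is active.
Try x > 0, y > 0 (so mu_x = mu_y = 0): x = 6*mu/2, y = 1*mu/2
Substitute: 6*(6*mu/2) + 1*(1*mu/2) = 4
  mu*37/2 = 4 => mu = 8/37
x* = 24/37 > 0, y* = 4/37 > 0, consistent with mu_x = mu_y = 0.
f is convex and the constraints are linear, so this KKT point is the global minimum.
f* = 16/37
Active constraints: 6x + y >= 4 (holds with equality, mu = 8/37 > 0); x >= 0 and y >= 0 are inactive (mu_x = mu_y = 0).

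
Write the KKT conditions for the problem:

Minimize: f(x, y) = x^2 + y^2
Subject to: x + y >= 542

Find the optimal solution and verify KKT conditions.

KKT conditions for min x^2 + y^2 s.t. x + y >= 542:
Stationarity: 2x = mu, 2y = mu
So x = y = mu/2.
Complementary slackness: mu*(x + y - 542) = 0
Primal feasibility: x + y >= 542; dual feasibility: mu >= 0
If mu = 0 then x = y = 0, but 0 + 0 < 542 is infeasible, so the constraint is active.
Constraint active: x + y = 2*(mu/2) = 542 => mu = 542
x = y = 271, f = 146882
Verify: stationarity 2*271 = 542 = mu; primal 271 + 271 = 542 >= 542; dual mu = 542 >= 0; complementary slackness 542*(542 - 542) = 0. All KKT conditions hold.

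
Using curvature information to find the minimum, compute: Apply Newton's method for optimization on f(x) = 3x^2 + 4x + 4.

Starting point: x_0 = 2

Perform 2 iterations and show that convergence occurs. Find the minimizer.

f(x) = 3x^2 + 4x + 4, f'(x) = 6x + (4), f''(x) = 6
Step 1: f'(2) = 16, x_1 = 2 - 16/6 = -2/3
Step 2: f'(-2/3) = 0, x_2 = -2/3 (converged)
Newton's method converges in 1 step for quadratics.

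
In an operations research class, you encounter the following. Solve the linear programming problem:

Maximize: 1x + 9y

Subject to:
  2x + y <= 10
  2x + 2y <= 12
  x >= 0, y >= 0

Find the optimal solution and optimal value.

Feasible vertices: (0, 0), (0, 6), (4, 2), (5, 0)
Objective 1x + 9y at each:
  (0, 0): 0
  (0, 6): 54
  (4, 2): 22
  (5, 0): 5
Maximum is 54 at (0, 6).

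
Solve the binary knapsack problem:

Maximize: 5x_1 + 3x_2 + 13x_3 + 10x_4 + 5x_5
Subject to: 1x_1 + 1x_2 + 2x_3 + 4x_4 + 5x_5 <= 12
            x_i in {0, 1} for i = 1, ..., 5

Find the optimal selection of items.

Items: item 1 (v=5, w=1), item 2 (v=3, w=1), item 3 (v=13, w=2), item 4 (v=10, w=4), item 5 (v=5, w=5)
Capacity: 12
Checking all 32 subsets (w = total weight, v = total value):
  {}: w = 0, v = 0
  {1}: w = 1, v = 5
  {2}: w = 1, v = 3
  {3}: w = 2, v = 13
  {4}: w = 4, v = 10
  {5}: w = 5, v = 5
  {1, 2}: w = 2, v = 8
  {1, 3}: w = 3, v = 18
  {1, 4}: w = 5, v = 15
  {1, 5}: w = 6, v = 10
  {2, 3}: w = 3, v = 16
  {2, 4}: w = 5, v = 13
  {2, 5}: w = 6, v = 8
  {3, 4}: w = 6, v = 23
  {3, 5}: w = 7, v = 18
  {4, 5}: w = 9, v = 15
  {1, 2, 3}: w = 4, v = 21
  {1, 2, 4}: w = 6, v = 18
  {1, 2, 5}: w = 7, v = 13
  {1, 3, 4}: w = 7, v = 28
  {1, 3, 5}: w = 8, v = 23
  {1, 4, 5}: w = 10, v = 20
  {2, 3, 4}: w = 7, v = 26
  {2, 3, 5}: w = 8, v = 21
  {2, 4, 5}: w = 10, v = 18
  {3, 4, 5}: w = 11, v = 28
  {1, 2, 3, 4}: w = 8, v = 31
  {1, 2, 3, 5}: w = 9, v = 26
  {1, 2, 4, 5}: w = 11, v = 23
  {1, 3, 4, 5}: w = 12, v = 33
  {2, 3, 4, 5}: w = 12, v = 31
  {1, 2, 3, 4, 5}: w = 13 > 12, infeasible
Best feasible subset: items [1, 3, 4, 5]
Total weight: 12 <= 12, total value: 33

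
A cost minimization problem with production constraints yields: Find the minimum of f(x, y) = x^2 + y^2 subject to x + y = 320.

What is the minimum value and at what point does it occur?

Substitute y = 320 - x into f(x,y) = x^2 + y^2:
g(x) = x^2 + (320 - x)^2 = 2x^2 - 640x + 102400
g'(x) = 4x - 640 = 0  =>  x = 160
y = 320 - 160 = 160
Minimum value = 160^2 + 160^2 = 51200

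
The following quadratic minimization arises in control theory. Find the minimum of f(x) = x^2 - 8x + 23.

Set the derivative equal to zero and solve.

f(x) = x^2 - 8x + 23
f'(x) = 2x + (-8) = 0
x = 8/2 = 4
f(4) = 7
Since f''(x) = 2 > 0, this is a minimum.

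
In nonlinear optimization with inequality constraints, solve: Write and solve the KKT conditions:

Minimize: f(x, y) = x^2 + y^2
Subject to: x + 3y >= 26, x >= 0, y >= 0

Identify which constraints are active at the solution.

KKT conditions for min x^2 + y^2 s.t. 1x + 3y >= 26, x >= 0, y >= 0:
Stationarity: 2x = mu*1 + mu_x, 2y = mu*3 + mu_y, with mu, mu_x, mu_y >= 0
Complementary slackness: mu*(x + 3y - 26) = 0, mu_x*x = 0, mu_y*y = 0
(0, 0) is infeasible (1*0 + 3*0 < 26), so if mu = 0 stationarity would force x = mu_x/2 >= 0, y = mu_y/2 >= 0 with mu_x*x = mu_y*y = 0, i.e. x = y = 0: contradiction. Hence mu > 0 and x + 3y = 26 is active.
Try x > 0, y > 0 (so mu_x = mu_y = 0): x = 1*mu/2, y = 3*mu/2
Substitute: 1*(1*mu/2) + 3*(3*mu/2) = 26
  mu*10/2 = 26 => mu = 26/5
x* = 13/5 > 0, y* = 39/5 > 0, consistent with mu_x = mu_y = 0.
f is convex and the constraints are linear, so this KKT point is the global minimum.
f* = 338/5
Active constraints: x + 3y >= 26 (holds with equality, mu = 26/5 > 0); x >= 0 and y >= 0 are inactive (mu_x = mu_y = 0).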